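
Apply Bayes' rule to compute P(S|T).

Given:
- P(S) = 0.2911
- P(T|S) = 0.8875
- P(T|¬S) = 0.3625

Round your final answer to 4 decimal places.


Bayes' theorem: P(S|T) = P(T|S) × P(S) / P(T)

Step 1: Calculate P(T) using law of total probability
P(T) = P(T|S)P(S) + P(T|¬S)P(¬S)
     = 0.8875 × 0.2911 + 0.3625 × 0.7089
     = 0.25835125 + 0.25697625
     = 0.51532750

Step 2: Apply Bayes' theorem
P(S|T) = P(T|S) × P(S) / P(T)
       = 0.25835125 / 0.51532750
       = 0.5013


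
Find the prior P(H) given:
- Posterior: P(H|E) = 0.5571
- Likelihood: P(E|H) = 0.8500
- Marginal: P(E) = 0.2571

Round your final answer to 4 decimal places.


From Bayes' theorem: P(H|E) = P(E|H) × P(H) / P(E)

Rearranging for P(H):
P(H) = P(H|E) × P(E) / P(E|H)
     = 0.5571 × 0.2571 / 0.8500
     = 0.14323041 / 0.8500
     = 0.1685


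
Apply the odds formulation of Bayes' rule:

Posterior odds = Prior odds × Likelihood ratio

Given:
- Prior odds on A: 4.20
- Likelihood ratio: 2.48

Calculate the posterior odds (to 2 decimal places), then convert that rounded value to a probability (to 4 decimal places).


Step 1: Calculate posterior odds
Posterior odds = Prior odds × LR
               = 4.20 × 2.48
               = 10.42

Step 2: Convert to probability
P(A|E) = Posterior odds / (1 + Posterior odds)
       = 10.42 / (1 + 10.42)
       = 10.42 / 11.42
       = 0.9124

The evidence increased P(A) from 0.8077 to 0.9124.


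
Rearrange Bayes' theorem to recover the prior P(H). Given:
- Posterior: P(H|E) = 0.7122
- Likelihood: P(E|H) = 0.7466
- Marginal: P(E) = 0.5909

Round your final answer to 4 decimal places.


From Bayes' theorem: P(H|E) = P(E|H) × P(H) / P(E)

Rearranging for P(H):
P(H) = P(H|E) × P(E) / P(E|H)
     = 0.7122 × 0.5909 / 0.7466
     = 0.42083898 / 0.7466
     = 0.5637


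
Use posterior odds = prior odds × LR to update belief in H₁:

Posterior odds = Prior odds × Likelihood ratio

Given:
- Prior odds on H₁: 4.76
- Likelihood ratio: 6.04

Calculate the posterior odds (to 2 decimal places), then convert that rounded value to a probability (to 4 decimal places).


Step 1: Calculate posterior odds
Posterior odds = Prior odds × LR
               = 4.76 × 6.04
               = 28.75

Step 2: Convert to probability
P(H₁|E) = Posterior odds / (1 + Posterior odds)
       = 28.75 / (1 + 28.75)
       = 28.75 / 29.75
       = 0.9664

The evidence increased P(H₁) from 0.8264 to 0.9664.


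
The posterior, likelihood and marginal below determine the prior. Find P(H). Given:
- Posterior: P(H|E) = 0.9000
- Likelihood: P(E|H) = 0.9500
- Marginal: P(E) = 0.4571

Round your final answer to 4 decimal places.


From Bayes' theorem: P(H|E) = P(E|H) × P(H) / P(E)

Rearranging for P(H):
P(H) = P(H|E) × P(E) / P(E|H)
     = 0.9000 × 0.4571 / 0.9500
     = 0.41139000 / 0.9500
     = 0.4330


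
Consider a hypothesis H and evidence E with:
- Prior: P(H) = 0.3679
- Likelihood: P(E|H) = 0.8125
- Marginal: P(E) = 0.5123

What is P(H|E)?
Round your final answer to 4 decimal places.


Using Bayes' theorem:

P(H|E) = P(E|H) × P(H) / P(E)
       = 0.8125 × 0.3679 / 0.5123
       = 0.29891875 / 0.5123
       = 0.5835

The evidence strengthens our belief in H.
Prior: 0.3679 → Posterior: 0.5835


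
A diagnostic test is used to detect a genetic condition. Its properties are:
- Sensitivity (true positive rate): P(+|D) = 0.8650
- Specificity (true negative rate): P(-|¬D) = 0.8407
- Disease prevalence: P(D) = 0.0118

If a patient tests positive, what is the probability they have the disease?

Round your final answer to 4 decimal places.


Let D = has disease, + = positive test

Given:
- P(D) = 0.0118 (prevalence)
- P(+|D) = 0.8650 (sensitivity)
- P(-|¬D) = 0.8407 (specificity)
- P(+|¬D) = 0.1593 (false positive rate = 1 - specificity)

Step 1: Find P(+)
P(+) = P(+|D)P(D) + P(+|¬D)P(¬D)
     = 0.8650 × 0.0118 + 0.1593 × 0.9882
     = 0.01020700 + 0.15742026
     = 0.16762726

Step 2: Apply Bayes' theorem for P(D|+)
P(D|+) = P(+|D)P(D) / P(+)
       = 0.01020700 / 0.16762726
       = 0.0609


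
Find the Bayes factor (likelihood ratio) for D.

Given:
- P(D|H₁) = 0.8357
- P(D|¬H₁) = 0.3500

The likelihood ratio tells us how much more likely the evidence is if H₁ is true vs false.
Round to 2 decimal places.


Likelihood Ratio (LR) = P(D|H₁) / P(D|¬H₁)

LR = 0.8357 / 0.3500
   = 2.39

The evidence is 2.39 times more likely if H₁ is true than if H₁ is false.
LR > 1, so observing D raises the odds in favor of H₁.


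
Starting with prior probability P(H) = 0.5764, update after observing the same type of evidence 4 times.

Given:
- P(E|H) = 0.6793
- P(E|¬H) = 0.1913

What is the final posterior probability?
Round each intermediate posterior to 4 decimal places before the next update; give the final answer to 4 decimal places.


Sequential Bayesian updating:

Initial prior: P(H) = 0.5764

Update 1:
  P(E) = 0.6793 × 0.5764 + 0.1913 × 0.4236 = 0.39154852 + 0.08103468 = 0.47258320
  P(H|E) = 0.39154852 / 0.47258320 = 0.8285

Update 2:
  P(E) = 0.6793 × 0.8285 + 0.1913 × 0.1715 = 0.56280005 + 0.03280795 = 0.59560800
  P(H|E) = 0.56280005 / 0.59560800 = 0.9449

Update 3:
  P(E) = 0.6793 × 0.9449 + 0.1913 × 0.0551 = 0.64187057 + 0.01054063 = 0.65241120
  P(H|E) = 0.64187057 / 0.65241120 = 0.9838

Update 4:
  P(E) = 0.6793 × 0.9838 + 0.1913 × 0.0162 = 0.66829534 + 0.00309906 = 0.67139440
  P(H|E) = 0.66829534 / 0.67139440 = 0.9954

Final posterior: 0.9954


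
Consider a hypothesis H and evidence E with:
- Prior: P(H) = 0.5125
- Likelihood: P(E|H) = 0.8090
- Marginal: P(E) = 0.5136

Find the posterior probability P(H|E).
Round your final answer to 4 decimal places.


Using Bayes' theorem:

P(H|E) = P(E|H) × P(H) / P(E)
       = 0.8090 × 0.5125 / 0.5136
       = 0.41461250 / 0.5136
       = 0.8073

The evidence strengthens our belief in H.
Prior: 0.5125 → Posterior: 0.8073


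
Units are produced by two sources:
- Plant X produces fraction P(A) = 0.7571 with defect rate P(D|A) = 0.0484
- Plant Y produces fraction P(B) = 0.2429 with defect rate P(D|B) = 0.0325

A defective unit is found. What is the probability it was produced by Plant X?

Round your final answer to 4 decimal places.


Let A = from Plant X, D = defective

Given:
- P(A) = 0.7571, P(B) = 0.2429
- P(D|A) = 0.0484, P(D|B) = 0.0325

Step 1: Find P(D)
P(D) = P(D|A)P(A) + P(D|B)P(B)
     = 0.0484 × 0.7571 + 0.0325 × 0.2429
     = 0.03664364 + 0.00789425
     = 0.04453789

Step 2: Apply Bayes' theorem
P(A|D) = P(D|A)P(A) / P(D)
       = 0.03664364 / 0.04453789
       = 0.8228


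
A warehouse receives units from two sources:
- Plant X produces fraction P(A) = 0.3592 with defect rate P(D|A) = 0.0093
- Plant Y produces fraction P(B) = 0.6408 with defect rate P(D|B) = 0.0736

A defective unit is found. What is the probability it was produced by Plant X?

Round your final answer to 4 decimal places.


Let A = from Plant X, D = defective

Given:
- P(A) = 0.3592, P(B) = 0.6408
- P(D|A) = 0.0093, P(D|B) = 0.0736

Step 1: Find P(D)
P(D) = P(D|A)P(A) + P(D|B)P(B)
     = 0.0093 × 0.3592 + 0.0736 × 0.6408
     = 0.00334056 + 0.04716288
     = 0.05050344

Step 2: Apply Bayes' theorem
P(A|D) = P(D|A)P(A) / P(D)
       = 0.00334056 / 0.05050344
       = 0.0661


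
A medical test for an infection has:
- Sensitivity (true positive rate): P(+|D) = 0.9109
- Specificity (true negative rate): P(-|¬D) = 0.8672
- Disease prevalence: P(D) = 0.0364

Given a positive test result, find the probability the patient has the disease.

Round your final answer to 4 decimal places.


Let D = has disease, + = positive test

Given:
- P(D) = 0.0364 (prevalence)
- P(+|D) = 0.9109 (sensitivity)
- P(-|¬D) = 0.8672 (specificity)
- P(+|¬D) = 0.1328 (false positive rate = 1 - specificity)

Step 1: Find P(+)
P(+) = P(+|D)P(D) + P(+|¬D)P(¬D)
     = 0.9109 × 0.0364 + 0.1328 × 0.9636
     = 0.03315676 + 0.12796608
     = 0.16112284

Step 2: Apply Bayes' theorem for P(D|+)
P(D|+) = P(+|D)P(D) / P(+)
       = 0.03315676 / 0.16112284
       = 0.2058


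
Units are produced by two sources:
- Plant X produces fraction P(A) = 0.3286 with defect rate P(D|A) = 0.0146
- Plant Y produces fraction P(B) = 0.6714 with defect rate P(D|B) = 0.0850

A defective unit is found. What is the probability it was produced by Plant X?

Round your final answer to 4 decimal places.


Let A = from Plant X, D = defective

Given:
- P(A) = 0.3286, P(B) = 0.6714
- P(D|A) = 0.0146, P(D|B) = 0.0850

Step 1: Find P(D)
P(D) = P(D|A)P(A) + P(D|B)P(B)
     = 0.0146 × 0.3286 + 0.0850 × 0.6714
     = 0.00479756 + 0.05706900
     = 0.06186656

Step 2: Apply Bayes' theorem
P(A|D) = P(D|A)P(A) / P(D)
       = 0.00479756 / 0.06186656
       = 0.0775


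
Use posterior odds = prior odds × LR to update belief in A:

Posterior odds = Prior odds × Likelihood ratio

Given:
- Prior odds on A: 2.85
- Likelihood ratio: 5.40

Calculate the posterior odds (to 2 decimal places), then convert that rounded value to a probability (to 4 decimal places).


Step 1: Calculate posterior odds
Posterior odds = Prior odds × LR
               = 2.85 × 5.40
               = 15.39

Step 2: Convert to probability
P(A|E) = Posterior odds / (1 + Posterior odds)
       = 15.39 / (1 + 15.39)
       = 15.39 / 16.39
       = 0.9390

The evidence increased P(A) from 0.7403 to 0.9390.


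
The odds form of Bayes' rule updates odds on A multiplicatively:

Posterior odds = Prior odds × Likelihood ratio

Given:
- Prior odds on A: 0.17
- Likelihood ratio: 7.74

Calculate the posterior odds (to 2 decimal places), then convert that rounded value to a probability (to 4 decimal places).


Step 1: Calculate posterior odds
Posterior odds = Prior odds × LR
               = 0.17 × 7.74
               = 1.32

Step 2: Convert to probability
P(A|E) = Posterior odds / (1 + Posterior odds)
       = 1.32 / (1 + 1.32)
       = 1.32 / 2.32
       = 0.5690

The evidence increased P(A) from 0.1453 to 0.5690.


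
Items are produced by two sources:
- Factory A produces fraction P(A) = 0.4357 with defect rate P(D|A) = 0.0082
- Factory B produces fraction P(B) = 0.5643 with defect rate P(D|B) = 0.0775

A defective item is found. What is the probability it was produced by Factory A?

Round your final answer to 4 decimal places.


Let A = from Factory A, D = defective

Given:
- P(A) = 0.4357, P(B) = 0.5643
- P(D|A) = 0.0082, P(D|B) = 0.0775

Step 1: Find P(D)
P(D) = P(D|A)P(A) + P(D|B)P(B)
     = 0.0082 × 0.4357 + 0.0775 × 0.5643
     = 0.00357274 + 0.04373325
     = 0.04730599

Step 2: Apply Bayes' theorem
P(A|D) = P(D|A)P(A) / P(D)
       = 0.00357274 / 0.04730599
       = 0.0755


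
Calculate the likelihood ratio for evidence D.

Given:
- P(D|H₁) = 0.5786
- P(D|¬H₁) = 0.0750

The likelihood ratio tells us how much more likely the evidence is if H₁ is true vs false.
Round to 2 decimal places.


Likelihood Ratio (LR) = P(D|H₁) / P(D|¬H₁)

LR = 0.5786 / 0.0750
   = 7.71

The evidence is 7.71 times more likely if H₁ is true than if H₁ is false.
Because LR exceeds 1, D is evidence for H₁.


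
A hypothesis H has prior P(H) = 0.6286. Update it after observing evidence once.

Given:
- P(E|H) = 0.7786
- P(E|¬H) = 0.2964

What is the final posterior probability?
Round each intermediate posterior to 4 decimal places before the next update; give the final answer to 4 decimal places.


Sequential Bayesian updating:

Initial prior: P(H) = 0.6286

Update 1:
  P(E) = 0.7786 × 0.6286 + 0.2964 × 0.3714 = 0.48942796 + 0.11008296 = 0.59951092
  P(H|E) = 0.48942796 / 0.59951092 = 0.8164

Final posterior: 0.8164


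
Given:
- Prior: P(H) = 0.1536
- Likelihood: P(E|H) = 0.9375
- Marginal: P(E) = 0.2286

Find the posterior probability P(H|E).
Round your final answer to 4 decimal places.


Using Bayes' theorem:

P(H|E) = P(E|H) × P(H) / P(E)
       = 0.9375 × 0.1536 / 0.2286
       = 0.14400000 / 0.2286
       = 0.6299

The evidence strengthens our belief in H.
Prior: 0.1536 → Posterior: 0.6299


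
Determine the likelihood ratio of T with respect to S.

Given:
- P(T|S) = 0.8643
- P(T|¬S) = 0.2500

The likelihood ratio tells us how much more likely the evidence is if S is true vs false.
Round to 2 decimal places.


Likelihood Ratio (LR) = P(T|S) / P(T|¬S)

LR = 0.8643 / 0.2500
   = 3.46

The evidence is 3.46 times more likely if S is true than if S is false.
Because LR exceeds 1, T is evidence for S.


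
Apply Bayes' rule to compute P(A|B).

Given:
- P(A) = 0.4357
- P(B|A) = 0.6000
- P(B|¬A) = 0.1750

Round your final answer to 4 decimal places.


Bayes' theorem: P(A|B) = P(B|A) × P(A) / P(B)

Step 1: Calculate P(B) using law of total probability
P(B) = P(B|A)P(A) + P(B|¬A)P(¬A)
     = 0.6000 × 0.4357 + 0.1750 × 0.5643
     = 0.26142000 + 0.09875250
     = 0.36017250

Step 2: Apply Bayes' theorem
P(A|B) = P(B|A) × P(A) / P(B)
       = 0.26142000 / 0.36017250
       = 0.7258


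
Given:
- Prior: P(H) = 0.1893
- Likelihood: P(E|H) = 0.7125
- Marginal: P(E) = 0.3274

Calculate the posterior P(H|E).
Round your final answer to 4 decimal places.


Using Bayes' theorem:

P(H|E) = P(E|H) × P(H) / P(E)
       = 0.7125 × 0.1893 / 0.3274
       = 0.13487625 / 0.3274
       = 0.4120

The evidence strengthens our belief in H.
Prior: 0.1893 → Posterior: 0.4120


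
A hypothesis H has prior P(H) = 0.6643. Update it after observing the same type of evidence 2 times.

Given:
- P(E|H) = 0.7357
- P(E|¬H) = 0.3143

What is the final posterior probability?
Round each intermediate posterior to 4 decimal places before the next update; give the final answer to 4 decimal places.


Sequential Bayesian updating:

Initial prior: P(H) = 0.6643

Update 1:
  P(E) = 0.7357 × 0.6643 + 0.3143 × 0.3357 = 0.48872551 + 0.10551051 = 0.59423602
  P(H|E) = 0.48872551 / 0.59423602 = 0.8224

Update 2:
  P(E) = 0.7357 × 0.8224 + 0.3143 × 0.1776 = 0.60503968 + 0.05581968 = 0.66085936
  P(H|E) = 0.60503968 / 0.66085936 = 0.9155

Final posterior: 0.9155


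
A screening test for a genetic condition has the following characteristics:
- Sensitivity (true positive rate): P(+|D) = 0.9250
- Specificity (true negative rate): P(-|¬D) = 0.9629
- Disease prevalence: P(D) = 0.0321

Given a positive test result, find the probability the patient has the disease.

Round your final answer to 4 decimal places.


Let D = has disease, + = positive test

Given:
- P(D) = 0.0321 (prevalence)
- P(+|D) = 0.9250 (sensitivity)
- P(-|¬D) = 0.9629 (specificity)
- P(+|¬D) = 0.0371 (false positive rate = 1 - specificity)

Step 1: Find P(+)
P(+) = P(+|D)P(D) + P(+|¬D)P(¬D)
     = 0.9250 × 0.0321 + 0.0371 × 0.9679
     = 0.02969250 + 0.03590909
     = 0.06560159

Step 2: Apply Bayes' theorem for P(D|+)
P(D|+) = P(+|D)P(D) / P(+)
       = 0.02969250 / 0.06560159
       = 0.4526


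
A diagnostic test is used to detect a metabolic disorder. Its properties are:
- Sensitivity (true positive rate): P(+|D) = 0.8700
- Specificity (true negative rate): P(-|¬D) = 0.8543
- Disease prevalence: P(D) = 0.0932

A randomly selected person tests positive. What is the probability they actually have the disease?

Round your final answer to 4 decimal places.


Let D = has disease, + = positive test

Given:
- P(D) = 0.0932 (prevalence)
- P(+|D) = 0.8700 (sensitivity)
- P(-|¬D) = 0.8543 (specificity)
- P(+|¬D) = 0.1457 (false positive rate = 1 - specificity)

Step 1: Find P(+)
P(+) = P(+|D)P(D) + P(+|¬D)P(¬D)
     = 0.8700 × 0.0932 + 0.1457 × 0.9068
     = 0.08108400 + 0.13212076
     = 0.21320476

Step 2: Apply Bayes' theorem for P(D|+)
P(D|+) = P(+|D)P(D) / P(+)
       = 0.08108400 / 0.21320476
       = 0.3803


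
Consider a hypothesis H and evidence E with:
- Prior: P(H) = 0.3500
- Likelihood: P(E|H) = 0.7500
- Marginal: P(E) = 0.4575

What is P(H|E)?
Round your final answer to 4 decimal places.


Using Bayes' theorem:

P(H|E) = P(E|H) × P(H) / P(E)
       = 0.7500 × 0.3500 / 0.4575
       = 0.26250000 / 0.4575
       = 0.5738

The evidence strengthens our belief in H.
Prior: 0.3500 → Posterior: 0.5738


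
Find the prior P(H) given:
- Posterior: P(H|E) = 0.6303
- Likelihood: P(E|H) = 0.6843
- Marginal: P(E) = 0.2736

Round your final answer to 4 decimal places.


From Bayes' theorem: P(H|E) = P(E|H) × P(H) / P(E)

Rearranging for P(H):
P(H) = P(H|E) × P(E) / P(E|H)
     = 0.6303 × 0.2736 / 0.6843
     = 0.17245008 / 0.6843
     = 0.2520


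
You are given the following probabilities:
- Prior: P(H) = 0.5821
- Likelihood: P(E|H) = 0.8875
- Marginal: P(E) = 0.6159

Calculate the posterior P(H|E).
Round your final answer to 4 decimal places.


Using Bayes' theorem:

P(H|E) = P(E|H) × P(H) / P(E)
       = 0.8875 × 0.5821 / 0.6159
       = 0.51661375 / 0.6159
       = 0.8388

The evidence strengthens our belief in H.
Prior: 0.5821 → Posterior: 0.8388


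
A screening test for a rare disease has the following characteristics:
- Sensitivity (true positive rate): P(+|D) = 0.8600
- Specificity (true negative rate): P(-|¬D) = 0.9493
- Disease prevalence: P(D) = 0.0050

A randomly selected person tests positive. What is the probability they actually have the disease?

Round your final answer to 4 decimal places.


Let D = has disease, + = positive test

Given:
- P(D) = 0.0050 (prevalence)
- P(+|D) = 0.8600 (sensitivity)
- P(-|¬D) = 0.9493 (specificity)
- P(+|¬D) = 0.0507 (false positive rate = 1 - specificity)

Step 1: Find P(+)
P(+) = P(+|D)P(D) + P(+|¬D)P(¬D)
     = 0.8600 × 0.0050 + 0.0507 × 0.9950
     = 0.00430000 + 0.05044650
     = 0.05474650

Step 2: Apply Bayes' theorem for P(D|+)
P(D|+) = P(+|D)P(D) / P(+)
       = 0.00430000 / 0.05474650
       = 0.0785


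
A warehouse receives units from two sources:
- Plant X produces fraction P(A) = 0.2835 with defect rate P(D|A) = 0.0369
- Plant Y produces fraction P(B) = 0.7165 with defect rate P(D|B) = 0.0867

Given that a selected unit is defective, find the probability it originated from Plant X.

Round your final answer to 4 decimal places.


Let A = from Plant X, D = defective

Given:
- P(A) = 0.2835, P(B) = 0.7165
- P(D|A) = 0.0369, P(D|B) = 0.0867

Step 1: Find P(D)
P(D) = P(D|A)P(A) + P(D|B)P(B)
     = 0.0369 × 0.2835 + 0.0867 × 0.7165
     = 0.01046115 + 0.06212055
     = 0.07258170

Step 2: Apply Bayes' theorem
P(A|D) = P(D|A)P(A) / P(D)
       = 0.01046115 / 0.07258170
       = 0.1441


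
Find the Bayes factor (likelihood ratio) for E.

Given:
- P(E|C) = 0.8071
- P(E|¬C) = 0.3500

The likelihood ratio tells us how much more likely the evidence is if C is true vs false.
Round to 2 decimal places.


Likelihood Ratio (LR) = P(E|C) / P(E|¬C)

LR = 0.8071 / 0.3500
   = 2.31

The evidence is 2.31 times more likely if C is true than if C is false.
Because LR exceeds 1, E is evidence for C.


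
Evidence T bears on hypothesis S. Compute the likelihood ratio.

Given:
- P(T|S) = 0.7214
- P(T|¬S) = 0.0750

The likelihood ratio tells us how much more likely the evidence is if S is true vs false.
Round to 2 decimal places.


Likelihood Ratio (LR) = P(T|S) / P(T|¬S)

LR = 0.7214 / 0.0750
   = 9.62

The evidence is 9.62 times more likely if S is true than if S is false.
Because LR exceeds 1, T is evidence for S.


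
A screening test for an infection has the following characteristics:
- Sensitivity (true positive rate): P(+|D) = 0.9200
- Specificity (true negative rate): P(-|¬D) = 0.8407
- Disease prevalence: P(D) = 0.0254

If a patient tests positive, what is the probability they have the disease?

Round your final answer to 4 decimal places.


Let D = has disease, + = positive test

Given:
- P(D) = 0.0254 (prevalence)
- P(+|D) = 0.9200 (sensitivity)
- P(-|¬D) = 0.8407 (specificity)
- P(+|¬D) = 0.1593 (false positive rate = 1 - specificity)

Step 1: Find P(+)
P(+) = P(+|D)P(D) + P(+|¬D)P(¬D)
     = 0.9200 × 0.0254 + 0.1593 × 0.9746
     = 0.02336800 + 0.15525378
     = 0.17862178

Step 2: Apply Bayes' theorem for P(D|+)
P(D|+) = P(+|D)P(D) / P(+)
       = 0.02336800 / 0.17862178
       = 0.1308


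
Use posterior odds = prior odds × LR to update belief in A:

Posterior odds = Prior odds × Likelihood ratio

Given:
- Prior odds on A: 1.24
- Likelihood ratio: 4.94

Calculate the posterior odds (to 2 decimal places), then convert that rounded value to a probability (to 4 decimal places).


Step 1: Calculate posterior odds
Posterior odds = Prior odds × LR
               = 1.24 × 4.94
               = 6.13

Step 2: Convert to probability
P(A|E) = Posterior odds / (1 + Posterior odds)
       = 6.13 / (1 + 6.13)
       = 6.13 / 7.13
       = 0.8597

The evidence increased P(A) from 0.5536 to 0.8597.


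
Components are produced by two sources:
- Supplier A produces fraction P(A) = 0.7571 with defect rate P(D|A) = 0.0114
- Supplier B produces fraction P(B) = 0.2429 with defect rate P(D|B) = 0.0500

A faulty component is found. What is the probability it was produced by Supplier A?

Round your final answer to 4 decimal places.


Let A = from Supplier A, D = faulty

Given:
- P(A) = 0.7571, P(B) = 0.2429
- P(D|A) = 0.0114, P(D|B) = 0.0500

Step 1: Find P(D)
P(D) = P(D|A)P(A) + P(D|B)P(B)
     = 0.0114 × 0.7571 + 0.0500 × 0.2429
     = 0.00863094 + 0.01214500
     = 0.02077594

Step 2: Apply Bayes' theorem
P(A|D) = P(D|A)P(A) / P(D)
       = 0.00863094 / 0.02077594
       = 0.4154


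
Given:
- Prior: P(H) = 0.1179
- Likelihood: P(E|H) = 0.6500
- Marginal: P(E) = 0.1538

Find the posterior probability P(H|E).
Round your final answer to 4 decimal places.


Using Bayes' theorem:

P(H|E) = P(E|H) × P(H) / P(E)
       = 0.6500 × 0.1179 / 0.1538
       = 0.07663500 / 0.1538
       = 0.4983

The evidence strengthens our belief in H.
Prior: 0.1179 → Posterior: 0.4983


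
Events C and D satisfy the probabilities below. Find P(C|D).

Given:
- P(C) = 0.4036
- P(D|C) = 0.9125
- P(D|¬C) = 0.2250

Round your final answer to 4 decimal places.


Bayes' theorem: P(C|D) = P(D|C) × P(C) / P(D)

Step 1: Calculate P(D) using law of total probability
P(D) = P(D|C)P(C) + P(D|¬C)P(¬C)
     = 0.9125 × 0.4036 + 0.2250 × 0.5964
     = 0.36828500 + 0.13419000
     = 0.50247500

Step 2: Apply Bayes' theorem
P(C|D) = P(D|C) × P(C) / P(D)
       = 0.36828500 / 0.50247500
       = 0.7329


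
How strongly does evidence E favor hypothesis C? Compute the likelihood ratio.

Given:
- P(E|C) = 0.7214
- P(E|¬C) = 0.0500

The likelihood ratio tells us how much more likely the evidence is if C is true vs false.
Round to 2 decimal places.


Likelihood Ratio (LR) = P(E|C) / P(E|¬C)

LR = 0.7214 / 0.0500
   = 14.43

The evidence is 14.43 times more likely if C is true than if C is false.
LR > 1, so observing E raises the odds in favor of C.


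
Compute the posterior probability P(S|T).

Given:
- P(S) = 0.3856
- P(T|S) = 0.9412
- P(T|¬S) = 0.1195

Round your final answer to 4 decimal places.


Bayes' theorem: P(S|T) = P(T|S) × P(S) / P(T)

Step 1: Calculate P(T) using law of total probability
P(T) = P(T|S)P(S) + P(T|¬S)P(¬S)
     = 0.9412 × 0.3856 + 0.1195 × 0.6144
     = 0.36292672 + 0.07342080
     = 0.43634752

Step 2: Apply Bayes' theorem
P(S|T) = P(T|S) × P(S) / P(T)
       = 0.36292672 / 0.43634752
       = 0.8317


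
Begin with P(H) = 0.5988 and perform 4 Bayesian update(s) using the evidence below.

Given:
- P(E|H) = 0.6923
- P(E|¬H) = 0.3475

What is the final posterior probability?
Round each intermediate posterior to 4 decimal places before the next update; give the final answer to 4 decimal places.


Sequential Bayesian updating:

Initial prior: P(H) = 0.5988

Update 1:
  P(E) = 0.6923 × 0.5988 + 0.3475 × 0.4012 = 0.41454924 + 0.13941700 = 0.55396624
  P(H|E) = 0.41454924 / 0.55396624 = 0.7483

Update 2:
  P(E) = 0.6923 × 0.7483 + 0.3475 × 0.2517 = 0.51804809 + 0.08746575 = 0.60551384
  P(H|E) = 0.51804809 / 0.60551384 = 0.8556

Update 3:
  P(E) = 0.6923 × 0.8556 + 0.3475 × 0.1444 = 0.59233188 + 0.05017900 = 0.64251088
  P(H|E) = 0.59233188 / 0.64251088 = 0.9219

Update 4:
  P(E) = 0.6923 × 0.9219 + 0.3475 × 0.0781 = 0.63823137 + 0.02713975 = 0.66537112
  P(H|E) = 0.63823137 / 0.66537112 = 0.9592

Final posterior: 0.9592


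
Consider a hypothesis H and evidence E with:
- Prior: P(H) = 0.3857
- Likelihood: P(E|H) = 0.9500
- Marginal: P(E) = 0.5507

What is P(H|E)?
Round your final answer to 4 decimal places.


Using Bayes' theorem:

P(H|E) = P(E|H) × P(H) / P(E)
       = 0.9500 × 0.3857 / 0.5507
       = 0.36641500 / 0.5507
       = 0.6654

The evidence strengthens our belief in H.
Prior: 0.3857 → Posterior: 0.6654


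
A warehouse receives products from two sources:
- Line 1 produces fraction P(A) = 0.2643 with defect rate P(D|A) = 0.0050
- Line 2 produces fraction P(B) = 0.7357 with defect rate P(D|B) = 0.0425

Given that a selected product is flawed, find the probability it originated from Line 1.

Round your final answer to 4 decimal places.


Let A = from Line 1, D = flawed

Given:
- P(A) = 0.2643, P(B) = 0.7357
- P(D|A) = 0.0050, P(D|B) = 0.0425

Step 1: Find P(D)
P(D) = P(D|A)P(A) + P(D|B)P(B)
     = 0.0050 × 0.2643 + 0.0425 × 0.7357
     = 0.00132150 + 0.03126725
     = 0.03258875

Step 2: Apply Bayes' theorem
P(A|D) = P(D|A)P(A) / P(D)
       = 0.00132150 / 0.03258875
       = 0.0406


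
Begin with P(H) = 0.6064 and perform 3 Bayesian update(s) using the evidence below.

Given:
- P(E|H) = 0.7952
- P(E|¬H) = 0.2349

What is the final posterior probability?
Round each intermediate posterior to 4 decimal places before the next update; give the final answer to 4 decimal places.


Sequential Bayesian updating:

Initial prior: P(H) = 0.6064

Update 1:
  P(E) = 0.7952 × 0.6064 + 0.2349 × 0.3936 = 0.48220928 + 0.09245664 = 0.57466592
  P(H|E) = 0.48220928 / 0.57466592 = 0.8391

Update 2:
  P(E) = 0.7952 × 0.8391 + 0.2349 × 0.1609 = 0.66725232 + 0.03779541 = 0.70504773
  P(H|E) = 0.66725232 / 0.70504773 = 0.9464

Update 3:
  P(E) = 0.7952 × 0.9464 + 0.2349 × 0.0536 = 0.75257728 + 0.01259064 = 0.76516792
  P(H|E) = 0.75257728 / 0.76516792 = 0.9835

Final posterior: 0.9835


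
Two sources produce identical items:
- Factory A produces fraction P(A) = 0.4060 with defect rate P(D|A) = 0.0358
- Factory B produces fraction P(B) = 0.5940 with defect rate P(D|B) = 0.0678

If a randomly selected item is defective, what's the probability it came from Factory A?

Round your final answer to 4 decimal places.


Let A = from Factory A, D = defective

Given:
- P(A) = 0.4060, P(B) = 0.5940
- P(D|A) = 0.0358, P(D|B) = 0.0678

Step 1: Find P(D)
P(D) = P(D|A)P(A) + P(D|B)P(B)
     = 0.0358 × 0.4060 + 0.0678 × 0.5940
     = 0.01453480 + 0.04027320
     = 0.05480800

Step 2: Apply Bayes' theorem
P(A|D) = P(D|A)P(A) / P(D)
       = 0.01453480 / 0.05480800
       = 0.2652


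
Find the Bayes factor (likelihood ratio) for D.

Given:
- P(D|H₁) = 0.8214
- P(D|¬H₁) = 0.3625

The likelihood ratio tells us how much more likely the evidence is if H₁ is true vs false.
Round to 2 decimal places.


Likelihood Ratio (LR) = P(D|H₁) / P(D|¬H₁)

LR = 0.8214 / 0.3625
   = 2.27

The evidence is 2.27 times more likely if H₁ is true than if H₁ is false.
Since LR > 1, the evidence supports H₁ over ¬H₁.


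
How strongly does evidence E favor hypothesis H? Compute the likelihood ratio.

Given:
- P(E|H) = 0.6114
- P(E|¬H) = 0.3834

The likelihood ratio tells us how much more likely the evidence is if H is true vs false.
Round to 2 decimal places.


Likelihood Ratio (LR) = P(E|H) / P(E|¬H)

LR = 0.6114 / 0.3834
   = 1.59

The evidence is 1.59 times more likely if H is true than if H is false.
LR > 1, so observing E raises the odds in favor of H.


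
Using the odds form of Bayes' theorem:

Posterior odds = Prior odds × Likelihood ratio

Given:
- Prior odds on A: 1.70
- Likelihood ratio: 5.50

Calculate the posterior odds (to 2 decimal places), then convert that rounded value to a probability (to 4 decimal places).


Step 1: Calculate posterior odds
Posterior odds = Prior odds × LR
               = 1.70 × 5.50
               = 9.35

Step 2: Convert to probability
P(A|E) = Posterior odds / (1 + Posterior odds)
       = 9.35 / (1 + 9.35)
       = 9.35 / 10.35
       = 0.9034

The evidence increased P(A) from 0.6296 to 0.9034.


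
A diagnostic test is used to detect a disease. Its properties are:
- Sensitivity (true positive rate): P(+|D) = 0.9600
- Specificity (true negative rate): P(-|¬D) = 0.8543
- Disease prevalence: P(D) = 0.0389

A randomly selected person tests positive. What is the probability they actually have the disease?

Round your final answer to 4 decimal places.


Let D = has disease, + = positive test

Given:
- P(D) = 0.0389 (prevalence)
- P(+|D) = 0.9600 (sensitivity)
- P(-|¬D) = 0.8543 (specificity)
- P(+|¬D) = 0.1457 (false positive rate = 1 - specificity)

Step 1: Find P(+)
P(+) = P(+|D)P(D) + P(+|¬D)P(¬D)
     = 0.9600 × 0.0389 + 0.1457 × 0.9611
     = 0.03734400 + 0.14003227
     = 0.17737627

Step 2: Apply Bayes' theorem for P(D|+)
P(D|+) = P(+|D)P(D) / P(+)
       = 0.03734400 / 0.17737627
       = 0.2105


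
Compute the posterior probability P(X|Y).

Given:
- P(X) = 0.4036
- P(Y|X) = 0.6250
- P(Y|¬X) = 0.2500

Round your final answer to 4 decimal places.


Bayes' theorem: P(X|Y) = P(Y|X) × P(X) / P(Y)

Step 1: Calculate P(Y) using law of total probability
P(Y) = P(Y|X)P(X) + P(Y|¬X)P(¬X)
     = 0.6250 × 0.4036 + 0.2500 × 0.5964
     = 0.25225000 + 0.14910000
     = 0.40135000

Step 2: Apply Bayes' theorem
P(X|Y) = P(Y|X) × P(X) / P(Y)
       = 0.25225000 / 0.40135000
       = 0.6285


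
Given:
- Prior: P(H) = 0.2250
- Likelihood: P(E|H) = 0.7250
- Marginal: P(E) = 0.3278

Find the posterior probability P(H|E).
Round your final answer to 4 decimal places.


Using Bayes' theorem:

P(H|E) = P(E|H) × P(H) / P(E)
       = 0.7250 × 0.2250 / 0.3278
       = 0.16312500 / 0.3278
       = 0.4976

The evidence strengthens our belief in H.
Prior: 0.2250 → Posterior: 0.4976


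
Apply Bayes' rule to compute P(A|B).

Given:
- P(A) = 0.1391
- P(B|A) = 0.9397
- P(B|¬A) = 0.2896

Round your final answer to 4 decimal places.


Bayes' theorem: P(A|B) = P(B|A) × P(A) / P(B)

Step 1: Calculate P(B) using law of total probability
P(B) = P(B|A)P(A) + P(B|¬A)P(¬A)
     = 0.9397 × 0.1391 + 0.2896 × 0.8609
     = 0.13071227 + 0.24931664
     = 0.38002891

Step 2: Apply Bayes' theorem
P(A|B) = P(B|A) × P(A) / P(B)
       = 0.13071227 / 0.38002891
       = 0.3440


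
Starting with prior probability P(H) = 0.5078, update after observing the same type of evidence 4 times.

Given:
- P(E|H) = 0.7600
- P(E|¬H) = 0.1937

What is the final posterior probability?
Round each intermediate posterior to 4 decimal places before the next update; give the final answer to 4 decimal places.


Sequential Bayesian updating:

Initial prior: P(H) = 0.5078

Update 1:
  P(E) = 0.7600 × 0.5078 + 0.1937 × 0.4922 = 0.38592800 + 0.09533914 = 0.48126714
  P(H|E) = 0.38592800 / 0.48126714 = 0.8019

Update 2:
  P(E) = 0.7600 × 0.8019 + 0.1937 × 0.1981 = 0.60944400 + 0.03837197 = 0.64781597
  P(H|E) = 0.60944400 / 0.64781597 = 0.9408

Update 3:
  P(E) = 0.7600 × 0.9408 + 0.1937 × 0.0592 = 0.71500800 + 0.01146704 = 0.72647504
  P(H|E) = 0.71500800 / 0.72647504 = 0.9842

Update 4:
  P(E) = 0.7600 × 0.9842 + 0.1937 × 0.0158 = 0.74799200 + 0.00306046 = 0.75105246
  P(H|E) = 0.74799200 / 0.75105246 = 0.9959

Final posterior: 0.9959


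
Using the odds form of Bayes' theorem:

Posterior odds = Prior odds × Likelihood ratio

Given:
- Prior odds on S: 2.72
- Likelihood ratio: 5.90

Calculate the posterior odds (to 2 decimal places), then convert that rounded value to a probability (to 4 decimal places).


Step 1: Calculate posterior odds
Posterior odds = Prior odds × LR
               = 2.72 × 5.90
               = 16.05

Step 2: Convert to probability
P(S|E) = Posterior odds / (1 + Posterior odds)
       = 16.05 / (1 + 16.05)
       = 16.05 / 17.05
       = 0.9413

The evidence increased P(S) from 0.7312 to 0.9413.


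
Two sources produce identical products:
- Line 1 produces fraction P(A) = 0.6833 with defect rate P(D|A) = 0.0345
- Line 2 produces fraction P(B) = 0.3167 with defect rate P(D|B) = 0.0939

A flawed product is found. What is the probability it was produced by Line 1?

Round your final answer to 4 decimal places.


Let A = from Line 1, D = flawed

Given:
- P(A) = 0.6833, P(B) = 0.3167
- P(D|A) = 0.0345, P(D|B) = 0.0939

Step 1: Find P(D)
P(D) = P(D|A)P(A) + P(D|B)P(B)
     = 0.0345 × 0.6833 + 0.0939 × 0.3167
     = 0.02357385 + 0.02973813
     = 0.05331198

Step 2: Apply Bayes' theorem
P(A|D) = P(D|A)P(A) / P(D)
       = 0.02357385 / 0.05331198
       = 0.4422


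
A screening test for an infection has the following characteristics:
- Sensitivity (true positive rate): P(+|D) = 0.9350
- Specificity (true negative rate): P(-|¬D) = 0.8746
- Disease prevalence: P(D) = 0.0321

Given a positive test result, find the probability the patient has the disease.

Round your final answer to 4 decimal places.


Let D = has disease, + = positive test

Given:
- P(D) = 0.0321 (prevalence)
- P(+|D) = 0.9350 (sensitivity)
- P(-|¬D) = 0.8746 (specificity)
- P(+|¬D) = 0.1254 (false positive rate = 1 - specificity)

Step 1: Find P(+)
P(+) = P(+|D)P(D) + P(+|¬D)P(¬D)
     = 0.9350 × 0.0321 + 0.1254 × 0.9679
     = 0.03001350 + 0.12137466
     = 0.15138816

Step 2: Apply Bayes' theorem for P(D|+)
P(D|+) = P(+|D)P(D) / P(+)
       = 0.03001350 / 0.15138816
       = 0.1983


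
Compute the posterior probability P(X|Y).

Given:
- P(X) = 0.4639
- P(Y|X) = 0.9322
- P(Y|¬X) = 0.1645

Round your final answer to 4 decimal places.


Bayes' theorem: P(X|Y) = P(Y|X) × P(X) / P(Y)

Step 1: Calculate P(Y) using law of total probability
P(Y) = P(Y|X)P(X) + P(Y|¬X)P(¬X)
     = 0.9322 × 0.4639 + 0.1645 × 0.5361
     = 0.43244758 + 0.08818845
     = 0.52063603

Step 2: Apply Bayes' theorem
P(X|Y) = P(Y|X) × P(X) / P(Y)
       = 0.43244758 / 0.52063603
       = 0.8306


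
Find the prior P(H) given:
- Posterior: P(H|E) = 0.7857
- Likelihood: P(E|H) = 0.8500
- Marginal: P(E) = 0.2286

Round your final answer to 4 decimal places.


From Bayes' theorem: P(H|E) = P(E|H) × P(H) / P(E)

Rearranging for P(H):
P(H) = P(H|E) × P(E) / P(E|H)
     = 0.7857 × 0.2286 / 0.8500
     = 0.17961102 / 0.8500
     = 0.2113


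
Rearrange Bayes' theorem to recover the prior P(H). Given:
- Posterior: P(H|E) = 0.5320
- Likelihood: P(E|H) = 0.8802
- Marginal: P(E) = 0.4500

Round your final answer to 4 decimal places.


From Bayes' theorem: P(H|E) = P(E|H) × P(H) / P(E)

Rearranging for P(H):
P(H) = P(H|E) × P(E) / P(E|H)
     = 0.5320 × 0.4500 / 0.8802
     = 0.23940000 / 0.8802
     = 0.2720


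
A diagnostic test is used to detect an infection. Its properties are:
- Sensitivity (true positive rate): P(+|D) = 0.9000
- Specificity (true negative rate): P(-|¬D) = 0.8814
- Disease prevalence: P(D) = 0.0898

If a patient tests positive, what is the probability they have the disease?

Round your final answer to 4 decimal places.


Let D = has disease, + = positive test

Given:
- P(D) = 0.0898 (prevalence)
- P(+|D) = 0.9000 (sensitivity)
- P(-|¬D) = 0.8814 (specificity)
- P(+|¬D) = 0.1186 (false positive rate = 1 - specificity)

Step 1: Find P(+)
P(+) = P(+|D)P(D) + P(+|¬D)P(¬D)
     = 0.9000 × 0.0898 + 0.1186 × 0.9102
     = 0.08082000 + 0.10794972
     = 0.18876972

Step 2: Apply Bayes' theorem for P(D|+)
P(D|+) = P(+|D)P(D) / P(+)
       = 0.08082000 / 0.18876972
       = 0.4281


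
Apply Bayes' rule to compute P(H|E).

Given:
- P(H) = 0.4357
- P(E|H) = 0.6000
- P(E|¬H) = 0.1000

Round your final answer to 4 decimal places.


Bayes' theorem: P(H|E) = P(E|H) × P(H) / P(E)

Step 1: Calculate P(E) using law of total probability
P(E) = P(E|H)P(H) + P(E|¬H)P(¬H)
     = 0.6000 × 0.4357 + 0.1000 × 0.5643
     = 0.26142000 + 0.05643000
     = 0.31785000

Step 2: Apply Bayes' theorem
P(H|E) = P(E|H) × P(H) / P(E)
       = 0.26142000 / 0.31785000
       = 0.8225


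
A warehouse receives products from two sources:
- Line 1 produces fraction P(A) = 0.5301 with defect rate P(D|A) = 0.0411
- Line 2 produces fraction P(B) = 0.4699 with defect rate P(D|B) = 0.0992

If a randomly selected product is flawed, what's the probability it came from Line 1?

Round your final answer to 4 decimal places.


Let A = from Line 1, D = flawed

Given:
- P(A) = 0.5301, P(B) = 0.4699
- P(D|A) = 0.0411, P(D|B) = 0.0992

Step 1: Find P(D)
P(D) = P(D|A)P(A) + P(D|B)P(B)
     = 0.0411 × 0.5301 + 0.0992 × 0.4699
     = 0.02178711 + 0.04661408
     = 0.06840119

Step 2: Apply Bayes' theorem
P(A|D) = P(D|A)P(A) / P(D)
       = 0.02178711 / 0.06840119
       = 0.3185


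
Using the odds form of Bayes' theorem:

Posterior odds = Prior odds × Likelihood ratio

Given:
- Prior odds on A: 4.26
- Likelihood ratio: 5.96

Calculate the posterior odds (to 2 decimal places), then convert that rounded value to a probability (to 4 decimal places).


Step 1: Calculate posterior odds
Posterior odds = Prior odds × LR
               = 4.26 × 5.96
               = 25.39

Step 2: Convert to probability
P(A|E) = Posterior odds / (1 + Posterior odds)
       = 25.39 / (1 + 25.39)
       = 25.39 / 26.39
       = 0.9621

The evidence increased P(A) from 0.8099 to 0.9621.


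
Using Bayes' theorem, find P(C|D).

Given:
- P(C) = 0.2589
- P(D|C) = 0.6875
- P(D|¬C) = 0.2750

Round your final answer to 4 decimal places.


Bayes' theorem: P(C|D) = P(D|C) × P(C) / P(D)

Step 1: Calculate P(D) using law of total probability
P(D) = P(D|C)P(C) + P(D|¬C)P(¬C)
     = 0.6875 × 0.2589 + 0.2750 × 0.7411
     = 0.17799375 + 0.20380250
     = 0.38179625

Step 2: Apply Bayes' theorem
P(C|D) = P(D|C) × P(C) / P(D)
       = 0.17799375 / 0.38179625
       = 0.4662


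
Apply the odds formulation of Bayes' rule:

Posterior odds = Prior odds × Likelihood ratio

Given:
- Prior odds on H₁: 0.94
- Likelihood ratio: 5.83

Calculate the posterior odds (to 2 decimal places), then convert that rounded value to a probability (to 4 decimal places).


Step 1: Calculate posterior odds
Posterior odds = Prior odds × LR
               = 0.94 × 5.83
               = 5.48

Step 2: Convert to probability
P(H₁|E) = Posterior odds / (1 + Posterior odds)
       = 5.48 / (1 + 5.48)
       = 5.48 / 6.48
       = 0.8457

The evidence increased P(H₁) from 0.4845 to 0.8457.


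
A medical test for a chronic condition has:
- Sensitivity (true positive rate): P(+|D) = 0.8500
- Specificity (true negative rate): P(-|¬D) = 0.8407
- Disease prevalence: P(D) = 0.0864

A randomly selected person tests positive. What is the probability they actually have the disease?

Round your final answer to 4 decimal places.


Let D = has disease, + = positive test

Given:
- P(D) = 0.0864 (prevalence)
- P(+|D) = 0.8500 (sensitivity)
- P(-|¬D) = 0.8407 (specificity)
- P(+|¬D) = 0.1593 (false positive rate = 1 - specificity)

Step 1: Find P(+)
P(+) = P(+|D)P(D) + P(+|¬D)P(¬D)
     = 0.8500 × 0.0864 + 0.1593 × 0.9136
     = 0.07344000 + 0.14553648
     = 0.21897648

Step 2: Apply Bayes' theorem for P(D|+)
P(D|+) = P(+|D)P(D) / P(+)
       = 0.07344000 / 0.21897648
       = 0.3354


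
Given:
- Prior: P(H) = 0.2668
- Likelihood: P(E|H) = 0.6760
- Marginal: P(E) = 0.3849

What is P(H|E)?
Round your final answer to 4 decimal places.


Using Bayes' theorem:

P(H|E) = P(E|H) × P(H) / P(E)
       = 0.6760 × 0.2668 / 0.3849
       = 0.18035680 / 0.3849
       = 0.4686

The evidence strengthens our belief in H.
Prior: 0.2668 → Posterior: 0.4686


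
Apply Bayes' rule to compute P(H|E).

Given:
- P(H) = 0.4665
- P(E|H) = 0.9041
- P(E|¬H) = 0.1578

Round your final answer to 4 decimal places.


Bayes' theorem: P(H|E) = P(E|H) × P(H) / P(E)

Step 1: Calculate P(E) using law of total probability
P(E) = P(E|H)P(H) + P(E|¬H)P(¬H)
     = 0.9041 × 0.4665 + 0.1578 × 0.5335
     = 0.42176265 + 0.08418630
     = 0.50594895

Step 2: Apply Bayes' theorem
P(H|E) = P(E|H) × P(H) / P(E)
       = 0.42176265 / 0.50594895
       = 0.8336


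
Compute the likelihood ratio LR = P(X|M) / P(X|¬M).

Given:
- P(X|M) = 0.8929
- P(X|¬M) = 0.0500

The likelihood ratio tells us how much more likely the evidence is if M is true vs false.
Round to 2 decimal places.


Likelihood Ratio (LR) = P(X|M) / P(X|¬M)

LR = 0.8929 / 0.0500
   = 17.86

The evidence is 17.86 times more likely if M is true than if M is false.
Since LR > 1, the evidence supports M over ¬M.
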